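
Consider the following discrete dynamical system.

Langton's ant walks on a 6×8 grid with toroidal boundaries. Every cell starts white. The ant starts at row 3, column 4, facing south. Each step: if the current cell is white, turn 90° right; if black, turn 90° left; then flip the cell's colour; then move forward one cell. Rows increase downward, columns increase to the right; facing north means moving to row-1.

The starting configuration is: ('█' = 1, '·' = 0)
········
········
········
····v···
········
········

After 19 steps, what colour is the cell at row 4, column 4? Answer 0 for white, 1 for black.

1

[0] ········
········
········
····v···
········
········
[1] ········
········
········
···<█···
········
········
[2] ········
········
···^····
···██···
········
········
[3] ········
········
···█>···
···██···
········
········
[4] ········
········
···██···
···█v···
········
········
[5] ········
········
···██···
···█·>··
········
········
[6] ········
········
···██···
···█·█··
·····v··
········
[7] ········
········
···██···
···█·█··
····<█··
········
[8] ········
········
···██···
···█^█··
····██··
········
[9] ········
········
···██···
···██>··
····██··
········
[10] ········
········
···██^··
···██···
····██··
········
[11] ········
········
···███>·
···██···
····██··
········
[12] ········
········
···████·
···██·v·
····██··
········
[13] ········
········
···████·
···██<█·
····██··
········
[14] ········
········
···██^█·
···████·
····██··
········
[15] ········
········
···█<·█·
···████·
····██··
········
[16] ········
········
···█··█·
···█v██·
····██··
········
[17] ········
········
···█··█·
···█·>█·
····██··
········
[18] ········
········
···█·^█·
···█··█·
····██··
········
[19] ········
········
···█·█>·
···█··█·
····██··
········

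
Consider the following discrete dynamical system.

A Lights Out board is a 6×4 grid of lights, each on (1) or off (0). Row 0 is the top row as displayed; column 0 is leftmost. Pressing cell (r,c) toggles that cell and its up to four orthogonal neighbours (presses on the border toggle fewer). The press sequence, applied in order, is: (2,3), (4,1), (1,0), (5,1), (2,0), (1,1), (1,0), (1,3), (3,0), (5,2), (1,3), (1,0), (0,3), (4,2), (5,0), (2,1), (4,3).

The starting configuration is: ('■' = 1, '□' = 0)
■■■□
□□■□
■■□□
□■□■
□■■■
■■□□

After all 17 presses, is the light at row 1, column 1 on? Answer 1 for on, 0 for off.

1

t=0: ■■■□
□□■□
■■□□
□■□■
□■■■
■■□□
t=1: ■■■□
□□■■
■■■■
□■□□
□■■■
■■□□
t=2: ■■■□
□□■■
■■■■
□□□□
■□□■
■□□□
t=3: □■■□
■■■■
□■■■
□□□□
■□□■
■□□□
t=4: □■■□
■■■■
□■■■
□□□□
■■□■
□■■□
t=5: □■■□
□■■■
■□■■
■□□□
■■□■
□■■□
t=6: □□■□
■□□■
■■■■
■□□□
■■□■
□■■□
t=7: ■□■□
□■□■
□■■■
■□□□
■■□■
□■■□
t=8: ■□■■
□■■□
□■■□
■□□□
■■□■
□■■□
t=9: ■□■■
□■■□
■■■□
□■□□
□■□■
□■■□
t=10: ■□■■
□■■□
■■■□
□■□□
□■■■
□□□■
t=11: ■□■□
□■□■
■■■■
□■□□
□■■■
□□□■
t=12: □□■□
■□□■
□■■■
□■□□
□■■■
□□□■
t=13: □□□■
■□□□
□■■■
□■□□
□■■■
□□□■
t=14: □□□■
■□□□
□■■■
□■■□
□□□□
□□■■
t=15: □□□■
■□□□
□■■■
□■■□
■□□□
■■■■
t=16: □□□■
■■□□
■□□■
□□■□
■□□□
■■■■
t=17: □□□■
■■□□
■□□■
□□■■
■□■■
■■■□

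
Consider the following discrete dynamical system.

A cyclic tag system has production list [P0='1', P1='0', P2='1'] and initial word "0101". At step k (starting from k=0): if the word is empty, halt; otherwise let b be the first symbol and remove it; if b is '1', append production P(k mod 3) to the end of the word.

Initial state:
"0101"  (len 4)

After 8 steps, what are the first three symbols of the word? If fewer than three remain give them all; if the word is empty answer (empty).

0

step 0: "0101"  (len 4)
step 1: "101"  (len 3)
step 2: "010"  (len 3)
step 3: "10"  (len 2)
step 4: "01"  (len 2)
step 5: "1"  (len 1)
step 6: "1"  (len 1)
step 7: "1"  (len 1)
step 8: "0"  (len 1)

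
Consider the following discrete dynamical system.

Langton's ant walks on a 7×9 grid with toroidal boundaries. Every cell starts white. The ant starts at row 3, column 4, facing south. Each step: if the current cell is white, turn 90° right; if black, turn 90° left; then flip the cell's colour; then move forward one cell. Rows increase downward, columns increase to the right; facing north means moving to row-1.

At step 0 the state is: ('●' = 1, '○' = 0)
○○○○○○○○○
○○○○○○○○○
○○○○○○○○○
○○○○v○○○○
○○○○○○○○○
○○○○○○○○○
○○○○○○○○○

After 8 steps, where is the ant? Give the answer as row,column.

3,4

gen 0: ○○○○○○○○○
○○○○○○○○○
○○○○○○○○○
○○○○v○○○○
○○○○○○○○○
○○○○○○○○○
○○○○○○○○○
gen 1: ○○○○○○○○○
○○○○○○○○○
○○○○○○○○○
○○○<●○○○○
○○○○○○○○○
○○○○○○○○○
○○○○○○○○○
gen 2: ○○○○○○○○○
○○○○○○○○○
○○○^○○○○○
○○○●●○○○○
○○○○○○○○○
○○○○○○○○○
○○○○○○○○○
gen 3: ○○○○○○○○○
○○○○○○○○○
○○○●>○○○○
○○○●●○○○○
○○○○○○○○○
○○○○○○○○○
○○○○○○○○○
gen 4: ○○○○○○○○○
○○○○○○○○○
○○○●●○○○○
○○○●v○○○○
○○○○○○○○○
○○○○○○○○○
○○○○○○○○○
gen 5: ○○○○○○○○○
○○○○○○○○○
○○○●●○○○○
○○○●○>○○○
○○○○○○○○○
○○○○○○○○○
○○○○○○○○○
gen 6: ○○○○○○○○○
○○○○○○○○○
○○○●●○○○○
○○○●○●○○○
○○○○○v○○○
○○○○○○○○○
○○○○○○○○○
gen 7: ○○○○○○○○○
○○○○○○○○○
○○○●●○○○○
○○○●○●○○○
○○○○<●○○○
○○○○○○○○○
○○○○○○○○○
gen 8: ○○○○○○○○○
○○○○○○○○○
○○○●●○○○○
○○○●^●○○○
○○○○●●○○○
○○○○○○○○○
○○○○○○○○○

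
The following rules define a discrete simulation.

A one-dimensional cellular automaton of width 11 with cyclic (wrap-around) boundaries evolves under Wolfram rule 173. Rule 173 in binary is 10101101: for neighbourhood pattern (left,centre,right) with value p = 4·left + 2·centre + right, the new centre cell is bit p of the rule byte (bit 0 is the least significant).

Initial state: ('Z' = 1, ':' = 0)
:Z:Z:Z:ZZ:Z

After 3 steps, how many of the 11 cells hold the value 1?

10

step 0: :Z:Z:Z:ZZ:Z
step 1: ZZZZZZZZ:ZZ
step 2: ZZZZZZZ:ZZZ
step 3: ZZZZZZ:ZZZZ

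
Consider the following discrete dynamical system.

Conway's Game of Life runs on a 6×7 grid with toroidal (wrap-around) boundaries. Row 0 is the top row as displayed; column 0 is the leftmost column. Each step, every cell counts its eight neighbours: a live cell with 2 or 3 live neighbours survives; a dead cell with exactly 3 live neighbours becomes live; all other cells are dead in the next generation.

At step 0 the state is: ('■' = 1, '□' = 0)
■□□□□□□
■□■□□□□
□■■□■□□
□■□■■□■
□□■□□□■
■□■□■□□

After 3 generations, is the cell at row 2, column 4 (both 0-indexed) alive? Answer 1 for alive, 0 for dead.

step 0: ■□□□□□□
■□■□□□□
□■■□■□□
□■□■■□■
□□■□□□■
■□■□■□□
step 1: ■□□■□□■
■□■■□□□
□□□□■■□
□■□□■□□
□□■□■□■
■□□■□□■
step 2: □□□■■□□
■■■■□■□
□■■□■■□
□□□□■□□
□■■□■□■
□■■■■□□
step 3: ■□□□□■□
■□□□□■■
■□□□□■■
■□□□■□□
■■□□■□□
■■□□□□□

0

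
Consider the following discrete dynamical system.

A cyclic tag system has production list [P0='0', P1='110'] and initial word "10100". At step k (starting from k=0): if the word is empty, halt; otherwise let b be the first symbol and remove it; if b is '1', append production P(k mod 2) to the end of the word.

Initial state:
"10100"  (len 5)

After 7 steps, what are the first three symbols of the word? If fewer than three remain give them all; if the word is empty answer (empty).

k=0  "10100"  (len 5)
k=1  "01000"  (len 5)
k=2  "1000"  (len 4)
k=3  "0000"  (len 4)
k=4  "000"  (len 3)
k=5  "00"  (len 2)
k=6  "0"  (len 1)
k=7  (halted — word empty)

(empty)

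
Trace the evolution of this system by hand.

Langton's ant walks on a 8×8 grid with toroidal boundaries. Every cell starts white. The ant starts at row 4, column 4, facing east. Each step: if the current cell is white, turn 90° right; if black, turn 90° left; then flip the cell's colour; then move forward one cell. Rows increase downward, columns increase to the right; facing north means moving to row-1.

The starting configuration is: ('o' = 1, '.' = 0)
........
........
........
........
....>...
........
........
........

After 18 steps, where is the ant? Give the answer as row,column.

3,3

t=0: ........
........
........
........
....>...
........
........
........
t=1: ........
........
........
........
....o...
....v...
........
........
t=2: ........
........
........
........
....o...
...<o...
........
........
t=3: ........
........
........
........
...^o...
...oo...
........
........
t=4: ........
........
........
........
...o>...
...oo...
........
........
t=5: ........
........
........
....^...
...o....
...oo...
........
........
t=6: ........
........
........
....o>..
...o....
...oo...
........
........
t=7: ........
........
........
....oo..
...o.v..
...oo...
........
........
t=8: ........
........
........
....oo..
...o<o..
...oo...
........
........
t=9: ........
........
........
....^o..
...ooo..
...oo...
........
........
t=10: ........
........
........
...<.o..
...ooo..
...oo...
........
........
t=11: ........
........
...^....
...o.o..
...ooo..
...oo...
........
........
t=12: ........
........
...o>...
...o.o..
...ooo..
...oo...
........
........
t=13: ........
........
...oo...
...ovo..
...ooo..
...oo...
........
........
t=14: ........
........
...oo...
...<oo..
...ooo..
...oo...
........
........
t=15: ........
........
...oo...
....oo..
...voo..
...oo...
........
........
t=16: ........
........
...oo...
....oo..
....>o..
...oo...
........
........
t=17: ........
........
...oo...
....^o..
.....o..
...oo...
........
........
t=18: ........
........
...oo...
...<.o..
.....o..
...oo...
........
........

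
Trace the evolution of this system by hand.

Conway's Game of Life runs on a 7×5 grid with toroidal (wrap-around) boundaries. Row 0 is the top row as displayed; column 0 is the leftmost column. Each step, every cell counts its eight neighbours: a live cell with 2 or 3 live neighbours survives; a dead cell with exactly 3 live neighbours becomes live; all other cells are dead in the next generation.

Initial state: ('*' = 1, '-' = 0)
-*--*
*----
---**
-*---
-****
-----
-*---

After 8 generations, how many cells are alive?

12

step 0: -*--*
*----
---**
-*---
-****
-----
-*---
step 1: -*---
*--*-
*---*
-*---
****-
**-*-
*----
step 2: **--*
**---
**--*
---*-
---*-
---*-
*-*-*
step 3: --**-
--*--
-**-*
*-**-
--***
--**-
--*--
step 4: -***-
-----
*---*
*----
-----
-*--*
-*---
step 5: -**--
*****
*---*
*---*
*----
*----
-*-*-
step 6: -----
-----
--*--
-*---
**---
**--*
**---
step 7: -----
-----
-----
***--
--*-*
--*-*
-*--*
step 8: -----
-----
-*---
****-
--*-*
-**-*
*--*-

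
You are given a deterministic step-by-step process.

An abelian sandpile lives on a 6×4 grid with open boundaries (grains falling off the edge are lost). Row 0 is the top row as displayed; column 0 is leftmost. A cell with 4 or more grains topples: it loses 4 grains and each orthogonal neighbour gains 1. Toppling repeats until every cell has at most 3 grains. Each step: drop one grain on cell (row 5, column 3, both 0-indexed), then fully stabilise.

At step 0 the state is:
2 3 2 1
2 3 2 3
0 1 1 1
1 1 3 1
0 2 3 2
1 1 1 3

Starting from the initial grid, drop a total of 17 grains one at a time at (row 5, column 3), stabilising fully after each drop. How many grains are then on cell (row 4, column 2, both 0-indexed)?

3

gen 0: 2 3 2 1
2 3 2 3
0 1 1 1
1 1 3 1
0 2 3 2
1 1 1 3
gen 1: 2 3 2 1
2 3 2 3
0 1 1 1
1 1 3 1
0 2 3 3
1 1 2 0
gen 2: 2 3 2 1
2 3 2 3
0 1 1 1
1 1 3 1
0 2 3 3
1 1 2 1
gen 3: 2 3 2 1
2 3 2 3
0 1 1 1
1 1 3 1
0 2 3 3
1 1 2 2
gen 4: 2 3 2 1
2 3 2 3
0 1 1 1
1 1 3 1
0 2 3 3
1 1 2 3
gen 5: 2 3 2 1
2 3 2 3
0 1 2 1
1 2 0 3
0 3 2 1
1 2 0 2
gen 6: 2 3 2 1
2 3 2 3
0 1 2 1
1 2 0 3
0 3 2 1
1 2 0 3
gen 7: 2 3 2 1
2 3 2 3
0 1 2 1
1 2 0 3
0 3 2 2
1 2 1 0
gen 8: 2 3 2 1
2 3 2 3
0 1 2 1
1 2 0 3
0 3 2 2
1 2 1 1
gen 9: 2 3 2 1
2 3 2 3
0 1 2 1
1 2 0 3
0 3 2 2
1 2 1 2
gen 10: 2 3 2 1
2 3 2 3
0 1 2 1
1 2 0 3
0 3 2 2
1 2 1 3
gen 11: 2 3 2 1
2 3 2 3
0 1 2 1
1 2 0 3
0 3 2 3
1 2 2 0
gen 12: 2 3 2 1
2 3 2 3
0 1 2 1
1 2 0 3
0 3 2 3
1 2 2 1
gen 13: 2 3 2 1
2 3 2 3
0 1 2 1
1 2 0 3
0 3 2 3
1 2 2 2
gen 14: 2 3 2 1
2 3 2 3
0 1 2 1
1 2 0 3
0 3 2 3
1 2 2 3
gen 15: 2 3 2 1
2 3 2 3
0 1 2 2
1 2 1 0
0 3 3 1
1 2 3 1
gen 16: 2 3 2 1
2 3 2 3
0 1 2 2
1 2 1 0
0 3 3 1
1 2 3 2
gen 17: 2 3 2 1
2 3 2 3
0 1 2 2
1 2 1 0
0 3 3 1
1 2 3 3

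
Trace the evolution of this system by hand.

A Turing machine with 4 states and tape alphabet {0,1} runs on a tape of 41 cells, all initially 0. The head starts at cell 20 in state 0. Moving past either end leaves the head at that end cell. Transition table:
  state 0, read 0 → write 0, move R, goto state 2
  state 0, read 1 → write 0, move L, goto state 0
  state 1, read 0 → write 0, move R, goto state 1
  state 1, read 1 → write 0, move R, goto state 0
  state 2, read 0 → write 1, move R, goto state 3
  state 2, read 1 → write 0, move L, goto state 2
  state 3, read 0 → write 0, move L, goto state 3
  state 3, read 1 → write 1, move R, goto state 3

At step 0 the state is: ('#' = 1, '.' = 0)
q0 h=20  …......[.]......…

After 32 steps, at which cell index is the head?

gen 0: q0 h=20  …......[.]......…
gen 1: q2 h=21  …......[.]......…
gen 2: q3 h=22  ….....#[.]......…
gen 3: q3 h=21  …......[#]......…
gen 4: q3 h=22  ….....#[.]......…
gen 5: q3 h=21  …......[#]......…
gen 6: q3 h=22  ….....#[.]......…
gen 7: q3 h=21  …......[#]......…
gen 8: q3 h=22  ….....#[.]......…
gen 9: q3 h=21  …......[#]......…
gen 10: q3 h=22  ….....#[.]......…
gen 11: q3 h=21  …......[#]......…
gen 12: q3 h=22  ….....#[.]......…
gen 13: q3 h=21  …......[#]......…
gen 14: q3 h=22  ….....#[.]......…
gen 15: q3 h=21  …......[#]......…
gen 16: q3 h=22  ….....#[.]......…
gen 17: q3 h=21  …......[#]......…
gen 18: q3 h=22  ….....#[.]......…
gen 19: q3 h=21  …......[#]......…
gen 20: q3 h=22  ….....#[.]......…
gen 21: q3 h=21  …......[#]......…
gen 22: q3 h=22  ….....#[.]......…
gen 23: q3 h=21  …......[#]......…
gen 24: q3 h=22  ….....#[.]......…
gen 25: q3 h=21  …......[#]......…
gen 26: q3 h=22  ….....#[.]......…
gen 27: q3 h=21  …......[#]......…
gen 28: q3 h=22  ….....#[.]......…
gen 29: q3 h=21  …......[#]......…
gen 30: q3 h=22  ….....#[.]......…
gen 31: q3 h=21  …......[#]......…
gen 32: q3 h=22  ….....#[.]......…

22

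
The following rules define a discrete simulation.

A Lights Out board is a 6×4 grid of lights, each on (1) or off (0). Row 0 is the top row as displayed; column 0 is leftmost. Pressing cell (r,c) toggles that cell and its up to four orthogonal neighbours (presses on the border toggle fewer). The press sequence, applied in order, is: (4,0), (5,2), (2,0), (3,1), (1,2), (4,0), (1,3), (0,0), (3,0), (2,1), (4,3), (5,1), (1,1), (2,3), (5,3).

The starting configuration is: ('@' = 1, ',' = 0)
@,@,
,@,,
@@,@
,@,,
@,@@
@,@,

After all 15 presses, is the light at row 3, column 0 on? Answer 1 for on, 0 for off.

1

t=0: @,@,
,@,,
@@,@
,@,,
@,@@
@,@,
t=1: @,@,
,@,,
@@,@
@@,,
,@@@
,,@,
t=2: @,@,
,@,,
@@,@
@@,,
,@,@
,@,@
t=3: @,@,
@@,,
,,,@
,@,,
,@,@
,@,@
t=4: @,@,
@@,,
,@,@
@,@,
,,,@
,@,@
t=5: @,,,
@,@@
,@@@
@,@,
,,,@
,@,@
t=6: @,,,
@,@@
,@@@
,,@,
@@,@
@@,@
t=7: @,,@
@,,,
,@@,
,,@,
@@,@
@@,@
t=8: ,@,@
,,,,
,@@,
,,@,
@@,@
@@,@
t=9: ,@,@
,,,,
@@@,
@@@,
,@,@
@@,@
t=10: ,@,@
,@,,
,,,,
@,@,
,@,@
@@,@
t=11: ,@,@
,@,,
,,,,
@,@@
,@@,
@@,,
t=12: ,@,@
,@,,
,,,,
@,@@
,,@,
,,@,
t=13: ,,,@
@,@,
,@,,
@,@@
,,@,
,,@,
t=14: ,,,@
@,@@
,@@@
@,@,
,,@,
,,@,
t=15: ,,,@
@,@@
,@@@
@,@,
,,@@
,,,@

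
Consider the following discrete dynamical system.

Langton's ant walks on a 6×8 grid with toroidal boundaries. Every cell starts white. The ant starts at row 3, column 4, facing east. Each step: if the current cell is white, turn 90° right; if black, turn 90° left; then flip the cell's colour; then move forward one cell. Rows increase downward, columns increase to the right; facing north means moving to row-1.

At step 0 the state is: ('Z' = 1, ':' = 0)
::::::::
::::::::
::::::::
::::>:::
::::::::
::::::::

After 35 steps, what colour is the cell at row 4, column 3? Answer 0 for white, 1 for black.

1

0) ::::::::
::::::::
::::::::
::::>:::
::::::::
::::::::
1) ::::::::
::::::::
::::::::
::::Z:::
::::v:::
::::::::
2) ::::::::
::::::::
::::::::
::::Z:::
:::<Z:::
::::::::
3) ::::::::
::::::::
::::::::
:::^Z:::
:::ZZ:::
::::::::
4) ::::::::
::::::::
::::::::
:::Z>:::
:::ZZ:::
::::::::
5) ::::::::
::::::::
::::^:::
:::Z::::
:::ZZ:::
::::::::
6) ::::::::
::::::::
::::Z>::
:::Z::::
:::ZZ:::
::::::::
7) ::::::::
::::::::
::::ZZ::
:::Z:v::
:::ZZ:::
::::::::
8) ::::::::
::::::::
::::ZZ::
:::Z<Z::
:::ZZ:::
::::::::
9) ::::::::
::::::::
::::^Z::
:::ZZZ::
:::ZZ:::
::::::::
10) ::::::::
::::::::
:::<:Z::
:::ZZZ::
:::ZZ:::
::::::::
11) ::::::::
:::^::::
:::Z:Z::
:::ZZZ::
:::ZZ:::
::::::::
12) ::::::::
:::Z>:::
:::Z:Z::
:::ZZZ::
:::ZZ:::
::::::::
13) ::::::::
:::ZZ:::
:::ZvZ::
:::ZZZ::
:::ZZ:::
::::::::
14) ::::::::
:::ZZ:::
:::<ZZ::
:::ZZZ::
:::ZZ:::
::::::::
15) ::::::::
:::ZZ:::
::::ZZ::
:::vZZ::
:::ZZ:::
::::::::
16) ::::::::
:::ZZ:::
::::ZZ::
::::>Z::
:::ZZ:::
::::::::
17) ::::::::
:::ZZ:::
::::^Z::
:::::Z::
:::ZZ:::
::::::::
18) ::::::::
:::ZZ:::
:::<:Z::
:::::Z::
:::ZZ:::
::::::::
19) ::::::::
:::^Z:::
:::Z:Z::
:::::Z::
:::ZZ:::
::::::::
20) ::::::::
::<:Z:::
:::Z:Z::
:::::Z::
:::ZZ:::
::::::::
21) ::^:::::
::Z:Z:::
:::Z:Z::
:::::Z::
:::ZZ:::
::::::::
22) ::Z>::::
::Z:Z:::
:::Z:Z::
:::::Z::
:::ZZ:::
::::::::
23) ::ZZ::::
::ZvZ:::
:::Z:Z::
:::::Z::
:::ZZ:::
::::::::
24) ::ZZ::::
::<ZZ:::
:::Z:Z::
:::::Z::
:::ZZ:::
::::::::
25) ::ZZ::::
:::ZZ:::
::vZ:Z::
:::::Z::
:::ZZ:::
::::::::
26) ::ZZ::::
:::ZZ:::
:<ZZ:Z::
:::::Z::
:::ZZ:::
::::::::
27) ::ZZ::::
:^:ZZ:::
:ZZZ:Z::
:::::Z::
:::ZZ:::
::::::::
28) ::ZZ::::
:Z>ZZ:::
:ZZZ:Z::
:::::Z::
:::ZZ:::
::::::::
29) ::ZZ::::
:ZZZZ:::
:ZvZ:Z::
:::::Z::
:::ZZ:::
::::::::
30) ::ZZ::::
:ZZZZ:::
:Z:>:Z::
:::::Z::
:::ZZ:::
::::::::
31) ::ZZ::::
:ZZ^Z:::
:Z:::Z::
:::::Z::
:::ZZ:::
::::::::
32) ::ZZ::::
:Z<:Z:::
:Z:::Z::
:::::Z::
:::ZZ:::
::::::::
33) ::ZZ::::
:Z::Z:::
:Zv::Z::
:::::Z::
:::ZZ:::
::::::::
34) ::ZZ::::
:Z::Z:::
:<Z::Z::
:::::Z::
:::ZZ:::
::::::::
35) ::ZZ::::
:Z::Z:::
::Z::Z::
:v:::Z::
:::ZZ:::
::::::::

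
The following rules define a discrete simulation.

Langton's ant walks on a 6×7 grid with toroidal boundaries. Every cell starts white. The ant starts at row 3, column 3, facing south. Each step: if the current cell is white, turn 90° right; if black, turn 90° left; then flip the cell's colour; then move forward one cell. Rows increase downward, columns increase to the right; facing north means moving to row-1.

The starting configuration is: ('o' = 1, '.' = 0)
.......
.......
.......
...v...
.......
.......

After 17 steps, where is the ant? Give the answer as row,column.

3,4

0) .......
.......
.......
...v...
.......
.......
1) .......
.......
.......
..<o...
.......
.......
2) .......
.......
..^....
..oo...
.......
.......
3) .......
.......
..o>...
..oo...
.......
.......
4) .......
.......
..oo...
..ov...
.......
.......
5) .......
.......
..oo...
..o.>..
.......
.......
6) .......
.......
..oo...
..o.o..
....v..
.......
7) .......
.......
..oo...
..o.o..
...<o..
.......
8) .......
.......
..oo...
..o^o..
...oo..
.......
9) .......
.......
..oo...
..oo>..
...oo..
.......
10) .......
.......
..oo^..
..oo...
...oo..
.......
11) .......
.......
..ooo>.
..oo...
...oo..
.......
12) .......
.......
..oooo.
..oo.v.
...oo..
.......
13) .......
.......
..oooo.
..oo<o.
...oo..
.......
14) .......
.......
..oo^o.
..oooo.
...oo..
.......
15) .......
.......
..o<.o.
..oooo.
...oo..
.......
16) .......
.......
..o..o.
..ovoo.
...oo..
.......
17) .......
.......
..o..o.
..o.>o.
...oo..
.......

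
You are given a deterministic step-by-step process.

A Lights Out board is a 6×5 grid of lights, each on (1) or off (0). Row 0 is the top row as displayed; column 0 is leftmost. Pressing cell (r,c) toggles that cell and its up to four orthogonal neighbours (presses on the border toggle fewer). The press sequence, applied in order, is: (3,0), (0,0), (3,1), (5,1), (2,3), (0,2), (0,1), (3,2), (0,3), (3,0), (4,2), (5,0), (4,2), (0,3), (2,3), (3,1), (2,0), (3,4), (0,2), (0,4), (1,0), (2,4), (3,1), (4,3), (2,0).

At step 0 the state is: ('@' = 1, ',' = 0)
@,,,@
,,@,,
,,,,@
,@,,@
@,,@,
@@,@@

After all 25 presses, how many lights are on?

16

[0] @,,,@
,,@,,
,,,,@
,@,,@
@,,@,
@@,@@
[1] @,,,@
,,@,,
@,,,@
@,,,@
,,,@,
@@,@@
[2] ,@,,@
@,@,,
@,,,@
@,,,@
,,,@,
@@,@@
[3] ,@,,@
@,@,,
@@,,@
,@@,@
,@,@,
@@,@@
[4] ,@,,@
@,@,,
@@,,@
,@@,@
,,,@,
,,@@@
[5] ,@,,@
@,@@,
@@@@,
,@@@@
,,,@,
,,@@@
[6] ,,@@@
@,,@,
@@@@,
,@@@@
,,,@,
,,@@@
[7] @@,@@
@@,@,
@@@@,
,@@@@
,,,@,
,,@@@
[8] @@,@@
@@,@,
@@,@,
,,,,@
,,@@,
,,@@@
[9] @@@,,
@@,,,
@@,@,
,,,,@
,,@@,
,,@@@
[10] @@@,,
@@,,,
,@,@,
@@,,@
@,@@,
,,@@@
[11] @@@,,
@@,,,
,@,@,
@@@,@
@@,,,
,,,@@
[12] @@@,,
@@,,,
,@,@,
@@@,@
,@,,,
@@,@@
[13] @@@,,
@@,,,
,@,@,
@@,,@
,,@@,
@@@@@
[14] @@,@@
@@,@,
,@,@,
@@,,@
,,@@,
@@@@@
[15] @@,@@
@@,,,
,@@,@
@@,@@
,,@@,
@@@@@
[16] @@,@@
@@,,,
,,@,@
,,@@@
,@@@,
@@@@@
[17] @@,@@
,@,,,
@@@,@
@,@@@
,@@@,
@@@@@
[18] @@,@@
,@,,,
@@@,,
@,@,,
,@@@@
@@@@@
[19] @,@,@
,@@,,
@@@,,
@,@,,
,@@@@
@@@@@
[20] @,@@,
,@@,@
@@@,,
@,@,,
,@@@@
@@@@@
[21] ,,@@,
@,@,@
,@@,,
@,@,,
,@@@@
@@@@@
[22] ,,@@,
@,@,,
,@@@@
@,@,@
,@@@@
@@@@@
[23] ,,@@,
@,@,,
,,@@@
,@,,@
,,@@@
@@@@@
[24] ,,@@,
@,@,,
,,@@@
,@,@@
,,,,,
@@@,@
[25] ,,@@,
,,@,,
@@@@@
@@,@@
,,,,,
@@@,@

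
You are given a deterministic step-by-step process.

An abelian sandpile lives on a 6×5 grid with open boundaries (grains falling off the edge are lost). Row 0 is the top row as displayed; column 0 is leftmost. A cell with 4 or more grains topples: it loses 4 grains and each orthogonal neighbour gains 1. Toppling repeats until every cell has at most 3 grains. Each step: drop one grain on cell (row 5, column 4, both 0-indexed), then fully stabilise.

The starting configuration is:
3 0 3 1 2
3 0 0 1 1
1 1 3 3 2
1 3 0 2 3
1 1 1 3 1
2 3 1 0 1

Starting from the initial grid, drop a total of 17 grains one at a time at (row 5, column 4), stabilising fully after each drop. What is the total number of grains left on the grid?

[0] 3 0 3 1 2
3 0 0 1 1
1 1 3 3 2
1 3 0 2 3
1 1 1 3 1
2 3 1 0 1
[1] 3 0 3 1 2
3 0 0 1 1
1 1 3 3 2
1 3 0 2 3
1 1 1 3 1
2 3 1 0 2
[2] 3 0 3 1 2
3 0 0 1 1
1 1 3 3 2
1 3 0 2 3
1 1 1 3 1
2 3 1 0 3
[3] 3 0 3 1 2
3 0 0 1 1
1 1 3 3 2
1 3 0 2 3
1 1 1 3 2
2 3 1 1 0
[4] 3 0 3 1 2
3 0 0 1 1
1 1 3 3 2
1 3 0 2 3
1 1 1 3 2
2 3 1 1 1
[5] 3 0 3 1 2
3 0 0 1 1
1 1 3 3 2
1 3 0 2 3
1 1 1 3 2
2 3 1 1 2
[6] 3 0 3 1 2
3 0 0 1 1
1 1 3 3 2
1 3 0 2 3
1 1 1 3 2
2 3 1 1 3
[7] 3 0 3 1 2
3 0 0 1 1
1 1 3 3 2
1 3 0 2 3
1 1 1 3 3
2 3 1 2 0
[8] 3 0 3 1 2
3 0 0 1 1
1 1 3 3 2
1 3 0 2 3
1 1 1 3 3
2 3 1 2 1
[9] 3 0 3 1 2
3 0 0 1 1
1 1 3 3 2
1 3 0 2 3
1 1 1 3 3
2 3 1 2 2
[10] 3 0 3 1 2
3 0 0 1 1
1 1 3 3 2
1 3 0 2 3
1 1 1 3 3
2 3 1 2 3
[11] 3 0 3 1 2
3 0 1 2 2
1 2 0 2 0
1 3 2 1 2
1 1 2 2 2
2 3 2 0 2
[12] 3 0 3 1 2
3 0 1 2 2
1 2 0 2 0
1 3 2 1 2
1 1 2 2 2
2 3 2 0 3
[13] 3 0 3 1 2
3 0 1 2 2
1 2 0 2 0
1 3 2 1 2
1 1 2 2 3
2 3 2 1 0
[14] 3 0 3 1 2
3 0 1 2 2
1 2 0 2 0
1 3 2 1 2
1 1 2 2 3
2 3 2 1 1
[15] 3 0 3 1 2
3 0 1 2 2
1 2 0 2 0
1 3 2 1 2
1 1 2 2 3
2 3 2 1 2
[16] 3 0 3 1 2
3 0 1 2 2
1 2 0 2 0
1 3 2 1 2
1 1 2 2 3
2 3 2 1 3
[17] 3 0 3 1 2
3 0 1 2 2
1 2 0 2 0
1 3 2 1 3
1 1 2 3 0
2 3 2 2 1

49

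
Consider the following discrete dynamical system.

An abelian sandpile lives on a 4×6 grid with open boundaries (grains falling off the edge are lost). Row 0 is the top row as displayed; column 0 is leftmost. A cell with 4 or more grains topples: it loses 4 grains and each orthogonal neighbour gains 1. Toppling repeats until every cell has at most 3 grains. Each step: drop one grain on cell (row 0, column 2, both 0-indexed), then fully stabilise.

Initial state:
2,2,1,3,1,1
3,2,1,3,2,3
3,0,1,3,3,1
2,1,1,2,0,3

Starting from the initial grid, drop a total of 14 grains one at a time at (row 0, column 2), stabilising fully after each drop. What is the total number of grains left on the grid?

step 0: 2,2,1,3,1,1
3,2,1,3,2,3
3,0,1,3,3,1
2,1,1,2,0,3
step 1: 2,2,2,3,1,1
3,2,1,3,2,3
3,0,1,3,3,1
2,1,1,2,0,3
step 2: 2,2,3,3,1,1
3,2,1,3,2,3
3,0,1,3,3,1
2,1,1,2,0,3
step 3: 2,3,1,1,3,2
3,2,3,2,1,0
3,0,2,1,1,3
2,1,1,3,1,3
step 4: 2,3,2,1,3,2
3,2,3,2,1,0
3,0,2,1,1,3
2,1,1,3,1,3
step 5: 2,3,3,1,3,2
3,2,3,2,1,0
3,0,2,1,1,3
2,1,1,3,1,3
step 6: 0,2,2,2,3,2
2,1,1,3,1,0
0,2,3,1,1,3
3,1,1,3,1,3
step 7: 0,2,3,2,3,2
2,1,1,3,1,0
0,2,3,1,1,3
3,1,1,3,1,3
step 8: 0,3,0,3,3,2
2,1,2,3,1,0
0,2,3,1,1,3
3,1,1,3,1,3
step 9: 0,3,1,3,3,2
2,1,2,3,1,0
0,2,3,1,1,3
3,1,1,3,1,3
step 10: 0,3,2,3,3,2
2,1,2,3,1,0
0,2,3,1,1,3
3,1,1,3,1,3
step 11: 0,3,3,3,3,2
2,1,2,3,1,0
0,2,3,1,1,3
3,1,1,3,1,3
step 12: 1,0,3,2,0,3
2,3,1,1,3,0
0,3,0,3,1,3
3,1,2,3,1,3
step 13: 1,1,0,3,0,3
2,3,2,1,3,0
0,3,0,3,1,3
3,1,2,3,1,3
step 14: 1,1,1,3,0,3
2,3,2,1,3,0
0,3,0,3,1,3
3,1,2,3,1,3

43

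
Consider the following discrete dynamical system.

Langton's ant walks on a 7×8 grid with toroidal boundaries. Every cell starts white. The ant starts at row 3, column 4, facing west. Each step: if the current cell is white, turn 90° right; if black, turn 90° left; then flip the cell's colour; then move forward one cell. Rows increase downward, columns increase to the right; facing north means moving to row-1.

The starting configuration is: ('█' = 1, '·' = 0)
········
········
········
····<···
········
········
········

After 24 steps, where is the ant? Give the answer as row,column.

0) ········
········
········
····<···
········
········
········
1) ········
········
····^···
····█···
········
········
········
2) ········
········
····█>··
····█···
········
········
········
3) ········
········
····██··
····█v··
········
········
········
4) ········
········
····██··
····<█··
········
········
········
5) ········
········
····██··
·····█··
····v···
········
········
6) ········
········
····██··
·····█··
···<█···
········
········
7) ········
········
····██··
···^·█··
···██···
········
········
8) ········
········
····██··
···█>█··
···██···
········
········
9) ········
········
····██··
···███··
···█v···
········
········
10) ········
········
····██··
···███··
···█·>··
········
········
11) ········
········
····██··
···███··
···█·█··
·····v··
········
12) ········
········
····██··
···███··
···█·█··
····<█··
········
13) ········
········
····██··
···███··
···█^█··
····██··
········
14) ········
········
····██··
···███··
···██>··
····██··
········
15) ········
········
····██··
···██^··
···██···
····██··
········
16) ········
········
····██··
···█<···
···██···
····██··
········
17) ········
········
····██··
···█····
···█v···
····██··
········
18) ········
········
····██··
···█····
···█·>··
····██··
········
19) ········
········
····██··
···█····
···█·█··
····█v··
········
20) ········
········
····██··
···█····
···█·█··
····█·>·
········
21) ········
········
····██··
···█····
···█·█··
····█·█·
······v·
22) ········
········
····██··
···█····
···█·█··
····█·█·
·····<█·
23) ········
········
····██··
···█····
···█·█··
····█^█·
·····██·
24) ········
········
····██··
···█····
···█·█··
····██>·
·····██·

5,6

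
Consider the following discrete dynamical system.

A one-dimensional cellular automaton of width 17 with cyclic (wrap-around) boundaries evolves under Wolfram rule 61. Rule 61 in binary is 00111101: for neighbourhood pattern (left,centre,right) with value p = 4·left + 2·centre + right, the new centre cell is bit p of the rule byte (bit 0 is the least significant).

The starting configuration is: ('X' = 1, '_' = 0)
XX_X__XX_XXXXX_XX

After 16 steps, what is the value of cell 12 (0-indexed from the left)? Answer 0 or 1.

step 0: XX_X__XX_XXXXX_XX
step 1: __XXX_X_XX____XX_
step 2: X_X__XXXX_XXX_X_X
step 3: _XXX_X___XX__XXXX
step 4: XX__XXXX_X_X_X___
step 5: X_X_X___XXXXXXXX_
step 6: XXXXXXX_X_______X
step 7: _______XXXXXXXX_X
step 8: XXXXXX_X_______XX
step 9: ______XXXXXXXX_X_
step 10: XXXXX_X_______XXX
step 11: _____XXXXXXXX_X__
step 12: XXXX_X_______XXXX
step 13: ____XXXXXXXX_X___
step 14: XXX_X_______XXXXX
step 15: ___XXXXXXXX_X____
step 16: XX_X_______XXXXXX

1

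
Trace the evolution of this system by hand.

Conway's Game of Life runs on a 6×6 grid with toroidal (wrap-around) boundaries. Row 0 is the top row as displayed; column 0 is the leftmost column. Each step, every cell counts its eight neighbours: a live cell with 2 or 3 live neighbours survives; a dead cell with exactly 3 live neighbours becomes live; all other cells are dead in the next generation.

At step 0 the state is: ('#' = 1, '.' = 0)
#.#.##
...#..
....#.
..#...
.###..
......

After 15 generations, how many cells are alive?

12

[0] #.#.##
...#..
....#.
..#...
.###..
......
[1] ...###
...#..
...#..
.##...
.###..
#...##
[2] #..#..
..##..
...#..
.#....
...###
##....
[3] #..#..
..###.
...#..
..##..
.##.##
####..
[4] #....#
..#.#.
......
.#....
....##
......
[5] .....#
.....#
......
......
......
#...#.
[6] #...##
......
......
......
......
.....#
[7] #...##
.....#
......
......
......
#...##
[8] ......
#...##
......
......
.....#
#...#.
[9] #...#.
.....#
.....#
......
.....#
.....#
[10] #...#.
#...##
......
......
......
#...##
[11] .#.#..
#...#.
.....#
......
.....#
#...#.
[12] ##.##.
#...##
.....#
......
.....#
#...##
[13] .#.#..
.#.#..
#...##
......
#...##
.#.#..
[14] ##.##.
.#.#.#
#...##
......
#...##
.#.#.#
[15] .#.#..
.#.#..
#...##
......
#...##
.#.#..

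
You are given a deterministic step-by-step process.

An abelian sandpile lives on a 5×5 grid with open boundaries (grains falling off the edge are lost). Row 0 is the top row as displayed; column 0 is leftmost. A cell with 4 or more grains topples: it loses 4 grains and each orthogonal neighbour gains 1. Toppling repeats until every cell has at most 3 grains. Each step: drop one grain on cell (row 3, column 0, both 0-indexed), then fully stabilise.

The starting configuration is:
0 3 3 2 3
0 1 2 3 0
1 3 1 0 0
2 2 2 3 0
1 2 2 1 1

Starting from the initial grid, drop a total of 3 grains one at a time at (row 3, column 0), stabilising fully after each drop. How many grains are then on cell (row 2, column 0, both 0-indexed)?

0) 0 3 3 2 3
0 1 2 3 0
1 3 1 0 0
2 2 2 3 0
1 2 2 1 1
1) 0 3 3 2 3
0 1 2 3 0
1 3 1 0 0
3 2 2 3 0
1 2 2 1 1
2) 0 3 3 2 3
0 1 2 3 0
2 3 1 0 0
0 3 2 3 0
2 2 2 1 1
3) 0 3 3 2 3
0 1 2 3 0
2 3 1 0 0
1 3 2 3 0
2 2 2 1 1

2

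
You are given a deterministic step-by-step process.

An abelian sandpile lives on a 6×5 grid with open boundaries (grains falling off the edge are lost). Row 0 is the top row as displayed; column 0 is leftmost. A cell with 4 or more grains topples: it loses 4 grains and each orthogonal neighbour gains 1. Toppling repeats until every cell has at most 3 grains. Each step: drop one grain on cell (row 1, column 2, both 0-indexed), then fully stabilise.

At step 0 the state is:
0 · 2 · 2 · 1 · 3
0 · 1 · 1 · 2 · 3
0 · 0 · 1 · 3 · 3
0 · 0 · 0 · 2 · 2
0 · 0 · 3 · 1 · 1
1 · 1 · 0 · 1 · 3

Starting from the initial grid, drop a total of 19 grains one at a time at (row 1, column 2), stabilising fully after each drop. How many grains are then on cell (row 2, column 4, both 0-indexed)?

0

step 0: 0 · 2 · 2 · 1 · 3
0 · 1 · 1 · 2 · 3
0 · 0 · 1 · 3 · 3
0 · 0 · 0 · 2 · 2
0 · 0 · 3 · 1 · 1
1 · 1 · 0 · 1 · 3
step 1: 0 · 2 · 2 · 1 · 3
0 · 1 · 2 · 2 · 3
0 · 0 · 1 · 3 · 3
0 · 0 · 0 · 2 · 2
0 · 0 · 3 · 1 · 1
1 · 1 · 0 · 1 · 3
step 2: 0 · 2 · 2 · 1 · 3
0 · 1 · 3 · 2 · 3
0 · 0 · 1 · 3 · 3
0 · 0 · 0 · 2 · 2
0 · 0 · 3 · 1 · 1
1 · 1 · 0 · 1 · 3
step 3: 0 · 2 · 3 · 1 · 3
0 · 2 · 0 · 3 · 3
0 · 0 · 2 · 3 · 3
0 · 0 · 0 · 2 · 2
0 · 0 · 3 · 1 · 1
1 · 1 · 0 · 1 · 3
step 4: 0 · 2 · 3 · 1 · 3
0 · 2 · 1 · 3 · 3
0 · 0 · 2 · 3 · 3
0 · 0 · 0 · 2 · 2
0 · 0 · 3 · 1 · 1
1 · 1 · 0 · 1 · 3
step 5: 0 · 2 · 3 · 1 · 3
0 · 2 · 2 · 3 · 3
0 · 0 · 2 · 3 · 3
0 · 0 · 0 · 2 · 2
0 · 0 · 3 · 1 · 1
1 · 1 · 0 · 1 · 3
step 6: 0 · 2 · 3 · 1 · 3
0 · 2 · 3 · 3 · 3
0 · 0 · 2 · 3 · 3
0 · 0 · 0 · 2 · 2
0 · 0 · 3 · 1 · 1
1 · 1 · 0 · 1 · 3
step 7: 0 · 3 · 1 · 0 · 1
0 · 3 · 3 · 3 · 2
0 · 1 · 0 · 2 · 1
0 · 0 · 1 · 3 · 3
0 · 0 · 3 · 1 · 1
1 · 1 · 0 · 1 · 3
step 8: 1 · 0 · 3 · 1 · 1
1 · 1 · 2 · 0 · 3
0 · 2 · 1 · 3 · 1
0 · 0 · 1 · 3 · 3
0 · 0 · 3 · 1 · 1
1 · 1 · 0 · 1 · 3
step 9: 1 · 0 · 3 · 1 · 1
1 · 1 · 3 · 0 · 3
0 · 2 · 1 · 3 · 1
0 · 0 · 1 · 3 · 3
0 · 0 · 3 · 1 · 1
1 · 1 · 0 · 1 · 3
step 10: 1 · 1 · 0 · 2 · 1
1 · 2 · 1 · 1 · 3
0 · 2 · 2 · 3 · 1
0 · 0 · 1 · 3 · 3
0 · 0 · 3 · 1 · 1
1 · 1 · 0 · 1 · 3
step 11: 1 · 1 · 0 · 2 · 1
1 · 2 · 2 · 1 · 3
0 · 2 · 2 · 3 · 1
0 · 0 · 1 · 3 · 3
0 · 0 · 3 · 1 · 1
1 · 1 · 0 · 1 · 3
step 12: 1 · 1 · 0 · 2 · 1
1 · 2 · 3 · 1 · 3
0 · 2 · 2 · 3 · 1
0 · 0 · 1 · 3 · 3
0 · 0 · 3 · 1 · 1
1 · 1 · 0 · 1 · 3
step 13: 1 · 1 · 1 · 2 · 1
1 · 3 · 0 · 2 · 3
0 · 2 · 3 · 3 · 1
0 · 0 · 1 · 3 · 3
0 · 0 · 3 · 1 · 1
1 · 1 · 0 · 1 · 3
step 14: 1 · 1 · 1 · 2 · 1
1 · 3 · 1 · 2 · 3
0 · 2 · 3 · 3 · 1
0 · 0 · 1 · 3 · 3
0 · 0 · 3 · 1 · 1
1 · 1 · 0 · 1 · 3
step 15: 1 · 1 · 1 · 2 · 1
1 · 3 · 2 · 2 · 3
0 · 2 · 3 · 3 · 1
0 · 0 · 1 · 3 · 3
0 · 0 · 3 · 1 · 1
1 · 1 · 0 · 1 · 3
step 16: 1 · 1 · 1 · 2 · 1
1 · 3 · 3 · 2 · 3
0 · 2 · 3 · 3 · 1
0 · 0 · 1 · 3 · 3
0 · 0 · 3 · 1 · 1
1 · 1 · 0 · 1 · 3
step 17: 1 · 2 · 2 · 3 · 2
2 · 1 · 3 · 1 · 1
1 · 0 · 2 · 3 · 0
0 · 1 · 3 · 1 · 1
0 · 0 · 3 · 2 · 2
1 · 1 · 0 · 1 · 3
step 18: 1 · 2 · 3 · 3 · 2
2 · 2 · 0 · 2 · 1
1 · 0 · 3 · 3 · 0
0 · 1 · 3 · 1 · 1
0 · 0 · 3 · 2 · 2
1 · 1 · 0 · 1 · 3
step 19: 1 · 2 · 3 · 3 · 2
2 · 2 · 1 · 2 · 1
1 · 0 · 3 · 3 · 0
0 · 1 · 3 · 1 · 1
0 · 0 · 3 · 2 · 2
1 · 1 · 0 · 1 · 3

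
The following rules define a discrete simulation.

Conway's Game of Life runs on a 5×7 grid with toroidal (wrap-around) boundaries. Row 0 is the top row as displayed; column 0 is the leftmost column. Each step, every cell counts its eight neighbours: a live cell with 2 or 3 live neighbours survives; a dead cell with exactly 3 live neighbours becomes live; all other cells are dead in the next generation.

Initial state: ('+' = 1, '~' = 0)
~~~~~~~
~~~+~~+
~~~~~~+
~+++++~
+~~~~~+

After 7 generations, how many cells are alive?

6

gen 0: ~~~~~~~
~~~+~~+
~~~~~~+
~+++++~
+~~~~~+
gen 1: +~~~~~+
~~~~~~~
+~~~~~+
~+++++~
+++++++
gen 2: ~~+++~~
~~~~~~~
+++++++
~~~~~~~
~~~~~~~
gen 3: ~~~+~~~
+~~~~~+
+++++++
+++++++
~~~+~~~
gen 4: ~~~~~~~
~~~~~~~
~~~~~~~
~~~~~~~
++~~~++
gen 5: +~~~~~+
~~~~~~~
~~~~~~~
+~~~~~+
+~~~~~+
gen 6: +~~~~~+
~~~~~~~
~~~~~~~
+~~~~~+
~+~~~+~
gen 7: +~~~~~+
~~~~~~~
~~~~~~~
+~~~~~+
~+~~~+~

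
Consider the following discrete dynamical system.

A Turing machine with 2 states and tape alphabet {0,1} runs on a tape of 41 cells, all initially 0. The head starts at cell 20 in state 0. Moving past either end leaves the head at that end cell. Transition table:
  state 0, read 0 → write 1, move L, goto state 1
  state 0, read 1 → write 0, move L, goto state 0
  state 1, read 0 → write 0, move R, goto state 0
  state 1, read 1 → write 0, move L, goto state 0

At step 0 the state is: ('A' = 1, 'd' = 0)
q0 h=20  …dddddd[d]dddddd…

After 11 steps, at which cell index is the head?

17

k=0  q0 h=20  …dddddd[d]dddddd…
k=1  q1 h=19  …dddddd[d]Addddd…
k=2  q0 h=20  …dddddd[A]dddddd…
k=3  q0 h=19  …dddddd[d]dddddd…
k=4  q1 h=18  …dddddd[d]Addddd…
k=5  q0 h=19  …dddddd[A]dddddd…
k=6  q0 h=18  …dddddd[d]dddddd…
k=7  q1 h=17  …dddddd[d]Addddd…
k=8  q0 h=18  …dddddd[A]dddddd…
k=9  q0 h=17  …dddddd[d]dddddd…
k=10  q1 h=16  …dddddd[d]Addddd…
k=11  q0 h=17  …dddddd[A]dddddd…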